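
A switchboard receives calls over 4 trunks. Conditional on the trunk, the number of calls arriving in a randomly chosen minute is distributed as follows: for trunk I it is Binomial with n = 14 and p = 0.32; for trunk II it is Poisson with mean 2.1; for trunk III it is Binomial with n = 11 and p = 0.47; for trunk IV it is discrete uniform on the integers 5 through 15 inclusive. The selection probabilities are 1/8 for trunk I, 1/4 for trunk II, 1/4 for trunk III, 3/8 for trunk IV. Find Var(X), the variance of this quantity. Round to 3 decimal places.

15.588

Per component, I: μ=4.48, E[X²]=23.1168; II: μ=2.1, E[X²]=6.51; III: μ=5.17, E[X²]=29.469; IV: μ=10, E[X²]=110.
E[X] = 0.125·4.48 + 0.25·2.1 + 0.25·5.17 + 0.375·10 = 6.1275.
E[X²] = 0.125·23.1168 + 0.25·6.51 + 0.25·29.469 + 0.375·110 = 53.1343.
Var(X) = E[X²] − (E[X])² = 53.1343 − 37.5463 = 15.5881.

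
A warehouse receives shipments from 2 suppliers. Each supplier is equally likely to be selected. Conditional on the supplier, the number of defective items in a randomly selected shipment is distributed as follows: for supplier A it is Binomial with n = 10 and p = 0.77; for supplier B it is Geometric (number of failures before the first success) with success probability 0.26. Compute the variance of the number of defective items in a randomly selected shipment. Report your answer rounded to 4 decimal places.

12.2488

Per component, A: μ=7.7, E[X²]=61.061; B: μ=2.84615, E[X²]=19.0473.
E[X] = 0.5·7.7 + 0.5·2.84615 = 5.27308.
E[X²] = 0.5·61.061 + 0.5·19.0473 = 40.0542.
Var(X) = E[X²] − (E[X])² = 40.0542 − 27.8053 = 12.2488.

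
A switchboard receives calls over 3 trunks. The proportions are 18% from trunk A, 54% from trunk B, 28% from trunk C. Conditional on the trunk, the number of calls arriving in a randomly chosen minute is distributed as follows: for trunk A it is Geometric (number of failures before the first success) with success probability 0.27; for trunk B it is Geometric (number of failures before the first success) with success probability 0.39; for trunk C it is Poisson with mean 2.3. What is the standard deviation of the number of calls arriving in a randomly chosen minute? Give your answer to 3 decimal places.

Per component, A: μ=2.7037, E[X²]=17.3237; B: μ=1.5641, E[X²]=6.45694; C: μ=2.3, E[X²]=7.59.
E[X] = 0.18·2.7037 + 0.54·1.5641 + 0.28·2.3 = 1.97528.
E[X²] = 0.18·17.3237 + 0.54·6.45694 + 0.28·7.59 = 8.73022.
Var(X) = E[X²] − (E[X])² = 8.73022 − 3.90174 = 4.82848.
SD(X) = √4.82848 = 2.19738.

2.197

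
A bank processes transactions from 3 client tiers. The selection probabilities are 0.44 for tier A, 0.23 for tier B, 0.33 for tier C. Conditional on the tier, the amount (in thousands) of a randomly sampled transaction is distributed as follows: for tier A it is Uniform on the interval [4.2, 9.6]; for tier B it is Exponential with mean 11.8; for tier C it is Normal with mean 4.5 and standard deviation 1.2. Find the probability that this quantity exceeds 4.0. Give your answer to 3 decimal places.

Conditional on each tier, P(X > 4.0): A: 1; B: 0.712495; C: 0.661539.
By total probability, P(X > 4.0) = 0.44·1 + 0.23·0.712495 + 0.33·0.661539 = 0.822182.

0.822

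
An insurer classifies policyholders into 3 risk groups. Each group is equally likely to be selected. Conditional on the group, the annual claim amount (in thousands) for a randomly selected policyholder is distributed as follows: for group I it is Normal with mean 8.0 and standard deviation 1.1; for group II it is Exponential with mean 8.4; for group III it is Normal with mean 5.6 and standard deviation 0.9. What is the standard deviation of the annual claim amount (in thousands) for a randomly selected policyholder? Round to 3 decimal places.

5.072

Per component, I: μ=8, E[X²]=65.21; II: μ=8.4, E[X²]=141.12; III: μ=5.6, E[X²]=32.17.
E[X] = 0.333333·8 + 0.333333·8.4 + 0.333333·5.6 = 7.33333.
E[X²] = 0.333333·65.21 + 0.333333·141.12 + 0.333333·32.17 = 79.5.
Var(X) = E[X²] − (E[X])² = 79.5 − 53.7778 = 25.7222.
SD(X) = √25.7222 = 5.07171.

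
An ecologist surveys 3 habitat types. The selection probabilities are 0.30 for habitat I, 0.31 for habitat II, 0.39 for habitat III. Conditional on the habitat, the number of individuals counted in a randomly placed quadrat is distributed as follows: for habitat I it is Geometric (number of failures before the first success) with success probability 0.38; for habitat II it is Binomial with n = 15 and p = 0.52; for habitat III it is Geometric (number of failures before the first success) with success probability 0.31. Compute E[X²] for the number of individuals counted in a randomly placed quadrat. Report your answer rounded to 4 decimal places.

26.8401

For each component E[X²] = Var + (mean)², giving I: 6.95568; II: 64.584; III: 12.1342.
Overall E[X²] = 0.3·6.95568 + 0.31·64.584 + 0.39·12.1342 = 26.8401.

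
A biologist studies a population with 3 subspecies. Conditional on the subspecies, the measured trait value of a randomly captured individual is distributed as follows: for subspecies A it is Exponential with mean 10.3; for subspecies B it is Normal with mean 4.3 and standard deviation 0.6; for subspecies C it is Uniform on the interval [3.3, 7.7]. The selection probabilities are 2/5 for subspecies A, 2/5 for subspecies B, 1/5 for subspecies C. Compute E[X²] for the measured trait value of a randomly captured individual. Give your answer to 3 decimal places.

For each component E[X²] = Var + (mean)², giving A: 212.18; B: 18.85; C: 31.8633.
Overall E[X²] = 0.4·212.18 + 0.4·18.85 + 0.2·31.8633 = 98.7847.

98.785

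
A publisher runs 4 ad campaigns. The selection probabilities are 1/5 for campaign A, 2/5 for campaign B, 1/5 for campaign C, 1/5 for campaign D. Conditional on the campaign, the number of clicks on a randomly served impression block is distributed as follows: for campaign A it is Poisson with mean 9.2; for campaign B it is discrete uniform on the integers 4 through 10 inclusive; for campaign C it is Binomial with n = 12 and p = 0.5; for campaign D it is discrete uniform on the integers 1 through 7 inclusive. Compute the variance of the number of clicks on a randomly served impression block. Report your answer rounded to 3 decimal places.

7.678

Per component, A: μ=9.2, E[X²]=93.84; B: μ=7, E[X²]=53; C: μ=6, E[X²]=39; D: μ=4, E[X²]=20.
E[X] = 0.2·9.2 + 0.4·7 + 0.2·6 + 0.2·4 = 6.64.
E[X²] = 0.2·93.84 + 0.4·53 + 0.2·39 + 0.2·20 = 51.768.
Var(X) = E[X²] − (E[X])² = 51.768 − 44.0896 = 7.6784.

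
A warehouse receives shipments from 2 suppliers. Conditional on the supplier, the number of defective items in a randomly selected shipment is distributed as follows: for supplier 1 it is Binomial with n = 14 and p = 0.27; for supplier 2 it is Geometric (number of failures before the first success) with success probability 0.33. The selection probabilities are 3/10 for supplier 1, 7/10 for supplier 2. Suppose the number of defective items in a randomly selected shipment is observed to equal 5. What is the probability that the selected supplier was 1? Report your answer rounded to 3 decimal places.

0.619

Likelihoods P(X=5 | ·): 1: 0.169118; 2: 0.0445541.
Posterior ∝ prior × likelihood. Numerator for 1: 0.3·0.169118 = 0.0507353.
Normalizing constant: 0.3·0.169118 + 0.7·0.0445541 = 0.0819231.
P(1 | observation) = 0.0507353 / 0.0819231 = 0.619303.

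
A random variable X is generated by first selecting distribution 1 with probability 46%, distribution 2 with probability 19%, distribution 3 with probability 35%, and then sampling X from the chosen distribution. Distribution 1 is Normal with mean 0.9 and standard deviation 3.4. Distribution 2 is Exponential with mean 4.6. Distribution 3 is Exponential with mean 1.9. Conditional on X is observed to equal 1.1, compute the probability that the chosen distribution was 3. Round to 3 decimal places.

Likelihoods f(1.1 | ·): 1: 0.117133; 2: 0.171155; 3: 0.294994.
Posterior ∝ prior × likelihood. Numerator for 3: 0.35·0.294994 = 0.103248.
Normalizing constant: 0.46·0.117133 + 0.19·0.171155 + 0.35·0.294994 = 0.189648.
P(3 | observation) = 0.103248 / 0.189648 = 0.544417.

0.544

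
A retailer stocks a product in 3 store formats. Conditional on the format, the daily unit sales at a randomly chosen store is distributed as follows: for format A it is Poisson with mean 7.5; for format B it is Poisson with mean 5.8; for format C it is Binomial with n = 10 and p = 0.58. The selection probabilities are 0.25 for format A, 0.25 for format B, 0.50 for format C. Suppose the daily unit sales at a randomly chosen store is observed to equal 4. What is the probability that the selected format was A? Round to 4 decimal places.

Likelihoods P(X=4 | ·): A: 0.0729164; B: 0.142755; C: 0.130445.
Posterior ∝ prior × likelihood. Numerator for A: 0.25·0.0729164 = 0.0182291.
Normalizing constant: 0.25·0.0729164 + 0.25·0.142755 + 0.5·0.130445 = 0.11914.
P(A | observation) = 0.0182291 / 0.11914 = 0.153005.

0.1530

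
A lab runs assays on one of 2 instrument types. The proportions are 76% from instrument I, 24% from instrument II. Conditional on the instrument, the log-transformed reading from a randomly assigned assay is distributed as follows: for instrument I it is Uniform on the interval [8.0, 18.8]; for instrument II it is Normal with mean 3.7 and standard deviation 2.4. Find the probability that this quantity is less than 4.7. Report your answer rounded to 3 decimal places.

Conditional on each instrument, P(X < 4.7): I: 0; II: 0.661539.
By total probability, P(X < 4.7) = 0.76·0 + 0.24·0.661539 = 0.158769.

0.159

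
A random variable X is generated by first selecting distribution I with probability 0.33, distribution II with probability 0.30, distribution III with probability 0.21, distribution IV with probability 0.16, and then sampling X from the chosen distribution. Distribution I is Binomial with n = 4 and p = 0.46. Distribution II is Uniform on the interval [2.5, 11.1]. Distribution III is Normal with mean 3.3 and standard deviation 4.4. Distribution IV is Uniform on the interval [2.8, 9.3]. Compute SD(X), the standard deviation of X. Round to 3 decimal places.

Per component, I: μ=1.84, E[X²]=4.3792; II: μ=6.8, E[X²]=52.4033; III: μ=3.3, E[X²]=30.25; IV: μ=6.05, E[X²]=40.1233.
E[X] = 0.33·1.84 + 0.3·6.8 + 0.21·3.3 + 0.16·6.05 = 4.3082.
E[X²] = 0.33·4.3792 + 0.3·52.4033 + 0.21·30.25 + 0.16·40.1233 = 29.9384.
Var(X) = E[X²] − (E[X])² = 29.9384 − 18.5606 = 11.3778.
SD(X) = √11.3778 = 3.3731.

3.373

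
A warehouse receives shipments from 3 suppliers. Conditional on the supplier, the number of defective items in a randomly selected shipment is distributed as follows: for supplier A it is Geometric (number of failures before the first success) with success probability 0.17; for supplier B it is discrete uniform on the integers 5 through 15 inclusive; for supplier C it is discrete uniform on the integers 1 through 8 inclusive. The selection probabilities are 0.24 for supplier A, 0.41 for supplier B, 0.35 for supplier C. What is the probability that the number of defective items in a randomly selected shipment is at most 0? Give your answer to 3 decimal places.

0.041

Conditional on each supplier, P(X ≤ 0): A: 0.17; B: 0; C: 0.
By total probability, P(X ≤ 0) = 0.24·0.17 + 0.41·0 + 0.35·0 = 0.0408.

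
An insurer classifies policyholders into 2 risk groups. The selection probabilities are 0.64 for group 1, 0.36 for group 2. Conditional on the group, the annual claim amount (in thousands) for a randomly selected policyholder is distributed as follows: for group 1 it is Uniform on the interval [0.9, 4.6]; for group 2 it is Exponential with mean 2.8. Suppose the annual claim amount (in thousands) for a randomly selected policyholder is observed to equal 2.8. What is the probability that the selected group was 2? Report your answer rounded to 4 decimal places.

Likelihoods f(2.8 | ·): 1: 0.27027; 2: 0.131386.
Posterior ∝ prior × likelihood. Numerator for 2: 0.36·0.131386 = 0.0472988.
Normalizing constant: 0.64·0.27027 + 0.36·0.131386 = 0.220272.
P(2 | observation) = 0.0472988 / 0.220272 = 0.214729.

0.2147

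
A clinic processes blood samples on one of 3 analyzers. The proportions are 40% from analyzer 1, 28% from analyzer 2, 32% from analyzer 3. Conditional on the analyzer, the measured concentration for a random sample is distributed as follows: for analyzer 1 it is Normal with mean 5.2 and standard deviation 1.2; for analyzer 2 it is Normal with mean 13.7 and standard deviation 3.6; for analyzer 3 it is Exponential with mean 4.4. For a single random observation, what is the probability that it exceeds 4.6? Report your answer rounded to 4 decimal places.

0.6675

Conditional on each analyzer, P(X > 4.6): 1: 0.691462; 2: 0.994261; 3: 0.351532.
By total probability, P(X > 4.6) = 0.4·0.691462 + 0.28·0.994261 + 0.32·0.351532 = 0.667468.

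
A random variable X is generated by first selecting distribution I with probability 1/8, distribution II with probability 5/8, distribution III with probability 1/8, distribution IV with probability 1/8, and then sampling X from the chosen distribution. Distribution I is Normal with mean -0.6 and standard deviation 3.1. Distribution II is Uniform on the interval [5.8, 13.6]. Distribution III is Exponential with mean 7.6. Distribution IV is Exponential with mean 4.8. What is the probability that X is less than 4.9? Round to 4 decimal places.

0.2596

Conditional on each component, P(X < 4.9): I: 0.961984; II: 0; III: 0.475199; IV: 0.639705.
By total probability, P(X < 4.9) = 0.125·0.961984 + 0.625·0 + 0.125·0.475199 + 0.125·0.639705 = 0.259611.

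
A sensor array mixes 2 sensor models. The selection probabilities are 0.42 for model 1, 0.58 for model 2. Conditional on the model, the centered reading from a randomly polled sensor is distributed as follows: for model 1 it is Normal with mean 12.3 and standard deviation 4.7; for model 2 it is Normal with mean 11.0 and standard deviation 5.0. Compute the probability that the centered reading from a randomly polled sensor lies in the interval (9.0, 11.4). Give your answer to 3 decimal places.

0.185

Conditional on each model, P(9.0 < X < 11.4): 1: 0.182771; 2: 0.187303.
By total probability, P(9.0 < X < 11.4) = 0.42·0.182771 + 0.58·0.187303 = 0.1854.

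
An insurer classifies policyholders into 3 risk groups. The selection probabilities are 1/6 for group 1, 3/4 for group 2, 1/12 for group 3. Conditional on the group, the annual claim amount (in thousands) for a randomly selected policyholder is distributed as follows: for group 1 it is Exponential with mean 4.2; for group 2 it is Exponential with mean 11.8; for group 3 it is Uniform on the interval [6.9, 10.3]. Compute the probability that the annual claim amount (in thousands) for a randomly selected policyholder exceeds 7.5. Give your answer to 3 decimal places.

0.494

Conditional on each group, P(X > 7.5): 1: 0.167677; 2: 0.529621; 3: 0.823529.
By total probability, P(X > 7.5) = 0.166667·0.167677 + 0.75·0.529621 + 0.0833333·0.823529 = 0.49379.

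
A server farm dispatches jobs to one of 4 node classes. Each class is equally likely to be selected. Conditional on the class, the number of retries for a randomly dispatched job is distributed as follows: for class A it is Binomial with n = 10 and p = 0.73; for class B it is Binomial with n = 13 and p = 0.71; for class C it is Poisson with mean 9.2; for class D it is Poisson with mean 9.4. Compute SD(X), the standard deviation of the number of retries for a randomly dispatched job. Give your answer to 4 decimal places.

2.5594

Per component, A: μ=7.3, E[X²]=55.261; B: μ=9.23, E[X²]=87.8696; C: μ=9.2, E[X²]=93.84; D: μ=9.4, E[X²]=97.76.
E[X] = 0.25·7.3 + 0.25·9.23 + 0.25·9.2 + 0.25·9.4 = 8.7825.
E[X²] = 0.25·55.261 + 0.25·87.8696 + 0.25·93.84 + 0.25·97.76 = 83.6826.
Var(X) = E[X²] − (E[X])² = 83.6826 − 77.1323 = 6.55034.
SD(X) = √6.55034 = 2.55936.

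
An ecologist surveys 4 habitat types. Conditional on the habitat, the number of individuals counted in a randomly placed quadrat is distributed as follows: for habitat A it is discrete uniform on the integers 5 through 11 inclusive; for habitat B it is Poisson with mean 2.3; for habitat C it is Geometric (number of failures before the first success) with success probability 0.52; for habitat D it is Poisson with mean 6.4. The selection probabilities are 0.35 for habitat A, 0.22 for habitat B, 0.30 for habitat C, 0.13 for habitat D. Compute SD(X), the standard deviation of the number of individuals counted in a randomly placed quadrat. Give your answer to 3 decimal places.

3.595

Per component, A: μ=8, E[X²]=68; B: μ=2.3, E[X²]=7.59; C: μ=0.923077, E[X²]=2.62722; D: μ=6.4, E[X²]=47.36.
E[X] = 0.35·8 + 0.22·2.3 + 0.3·0.923077 + 0.13·6.4 = 4.41492.
E[X²] = 0.35·68 + 0.22·7.59 + 0.3·2.62722 + 0.13·47.36 = 32.4148.
Var(X) = E[X²] − (E[X])² = 32.4148 − 19.4915 = 12.9232.
SD(X) = √12.9232 = 3.59489.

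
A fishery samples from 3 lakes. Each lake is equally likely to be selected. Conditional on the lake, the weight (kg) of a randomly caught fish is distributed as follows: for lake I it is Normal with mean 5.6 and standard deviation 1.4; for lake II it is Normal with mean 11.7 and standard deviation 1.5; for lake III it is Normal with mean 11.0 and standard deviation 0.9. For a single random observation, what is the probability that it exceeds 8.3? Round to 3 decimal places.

0.671

Conditional on each lake, P(X > 8.3): I: 0.026892; II: 0.988295; III: 0.99865.
By total probability, P(X > 8.3) = 0.333333·0.026892 + 0.333333·0.988295 + 0.333333·0.99865 = 0.671279.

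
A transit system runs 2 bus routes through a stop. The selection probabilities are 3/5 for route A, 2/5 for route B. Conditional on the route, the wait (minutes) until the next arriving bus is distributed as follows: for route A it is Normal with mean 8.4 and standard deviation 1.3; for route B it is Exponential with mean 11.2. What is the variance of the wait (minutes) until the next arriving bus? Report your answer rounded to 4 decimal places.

53.0716

Per component, A: μ=8.4, E[X²]=72.25; B: μ=11.2, E[X²]=250.88.
E[X] = 0.6·8.4 + 0.4·11.2 = 9.52.
E[X²] = 0.6·72.25 + 0.4·250.88 = 143.702.
Var(X) = E[X²] − (E[X])² = 143.702 − 90.6304 = 53.0716.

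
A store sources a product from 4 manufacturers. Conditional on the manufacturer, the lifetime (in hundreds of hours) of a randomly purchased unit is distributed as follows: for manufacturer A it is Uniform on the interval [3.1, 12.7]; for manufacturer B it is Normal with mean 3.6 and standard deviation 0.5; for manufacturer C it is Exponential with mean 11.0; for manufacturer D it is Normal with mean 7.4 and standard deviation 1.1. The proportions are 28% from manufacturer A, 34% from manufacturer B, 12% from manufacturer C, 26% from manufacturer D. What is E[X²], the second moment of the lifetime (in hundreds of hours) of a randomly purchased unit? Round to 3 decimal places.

For each component E[X²] = Var + (mean)², giving A: 70.09; B: 13.21; C: 242; D: 55.97.
Overall E[X²] = 0.28·70.09 + 0.34·13.21 + 0.12·242 + 0.26·55.97 = 67.7088.

67.709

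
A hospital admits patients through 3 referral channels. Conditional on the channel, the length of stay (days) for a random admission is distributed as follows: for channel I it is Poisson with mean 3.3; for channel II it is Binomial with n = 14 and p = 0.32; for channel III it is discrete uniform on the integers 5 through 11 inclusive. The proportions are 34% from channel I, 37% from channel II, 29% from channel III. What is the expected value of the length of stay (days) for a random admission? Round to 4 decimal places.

Component means — I: 3.3; II: 4.48; III: 8.
E[X] = 0.34·3.3 + 0.37·4.48 + 0.29·8 = 5.0996.

5.0996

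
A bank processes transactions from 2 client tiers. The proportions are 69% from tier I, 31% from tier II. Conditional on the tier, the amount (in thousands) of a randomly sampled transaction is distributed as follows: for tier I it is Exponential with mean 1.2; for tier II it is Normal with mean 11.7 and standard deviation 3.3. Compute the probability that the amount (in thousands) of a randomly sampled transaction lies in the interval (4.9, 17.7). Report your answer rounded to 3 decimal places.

0.305

Conditional on each tier, P(4.9 < X < 17.7): I: 0.0168508; II: 0.945812.
By total probability, P(4.9 < X < 17.7) = 0.69·0.0168508 + 0.31·0.945812 = 0.304829.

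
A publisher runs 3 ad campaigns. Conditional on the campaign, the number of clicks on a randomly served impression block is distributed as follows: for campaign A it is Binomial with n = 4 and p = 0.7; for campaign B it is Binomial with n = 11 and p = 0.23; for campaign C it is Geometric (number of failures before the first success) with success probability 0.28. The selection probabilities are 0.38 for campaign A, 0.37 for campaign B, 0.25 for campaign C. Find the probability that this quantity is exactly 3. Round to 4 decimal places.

0.2743

Conditional on each campaign, P(X = 3): A: 0.4116; B: 0.248081; C: 0.104509.
By total probability, P(X = 3) = 0.38·0.4116 + 0.37·0.248081 + 0.25·0.104509 = 0.274325.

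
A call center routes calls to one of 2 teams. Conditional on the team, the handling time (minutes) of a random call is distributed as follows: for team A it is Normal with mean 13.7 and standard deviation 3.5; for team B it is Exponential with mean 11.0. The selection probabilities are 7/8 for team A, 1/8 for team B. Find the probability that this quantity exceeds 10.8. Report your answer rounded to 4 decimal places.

0.7436

Conditional on each team, P(X > 10.8): A: 0.796327; B: 0.374629.
By total probability, P(X > 10.8) = 0.875·0.796327 + 0.125·0.374629 = 0.743614.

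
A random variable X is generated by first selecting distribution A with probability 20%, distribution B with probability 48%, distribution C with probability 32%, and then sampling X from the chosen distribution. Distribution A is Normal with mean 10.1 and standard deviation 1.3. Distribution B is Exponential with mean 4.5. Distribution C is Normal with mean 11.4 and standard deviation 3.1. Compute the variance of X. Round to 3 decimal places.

Per component, A: μ=10.1, E[X²]=103.7; B: μ=4.5, E[X²]=40.5; C: μ=11.4, E[X²]=139.57.
E[X] = 0.2·10.1 + 0.48·4.5 + 0.32·11.4 = 7.828.
E[X²] = 0.2·103.7 + 0.48·40.5 + 0.32·139.57 = 84.8424.
Var(X) = E[X²] − (E[X])² = 84.8424 − 61.2776 = 23.5648.

23.565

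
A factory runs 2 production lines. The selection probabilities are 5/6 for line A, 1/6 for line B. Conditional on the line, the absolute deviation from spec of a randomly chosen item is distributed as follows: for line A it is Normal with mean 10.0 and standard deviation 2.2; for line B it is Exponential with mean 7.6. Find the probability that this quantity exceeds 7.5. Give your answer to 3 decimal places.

Conditional on each line, P(X > 7.5): A: 0.872098; B: 0.372752.
By total probability, P(X > 7.5) = 0.833333·0.872098 + 0.166667·0.372752 = 0.788873.

0.789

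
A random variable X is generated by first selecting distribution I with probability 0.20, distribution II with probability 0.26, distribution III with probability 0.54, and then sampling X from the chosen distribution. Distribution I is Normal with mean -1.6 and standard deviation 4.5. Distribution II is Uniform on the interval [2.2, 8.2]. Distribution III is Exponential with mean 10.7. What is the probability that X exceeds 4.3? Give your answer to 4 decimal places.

Conditional on each component, P(X > 4.3): I: 0.0949101; II: 0.65; III: 0.669068.
By total probability, P(X > 4.3) = 0.2·0.0949101 + 0.26·0.65 + 0.54·0.669068 = 0.549279.

0.5493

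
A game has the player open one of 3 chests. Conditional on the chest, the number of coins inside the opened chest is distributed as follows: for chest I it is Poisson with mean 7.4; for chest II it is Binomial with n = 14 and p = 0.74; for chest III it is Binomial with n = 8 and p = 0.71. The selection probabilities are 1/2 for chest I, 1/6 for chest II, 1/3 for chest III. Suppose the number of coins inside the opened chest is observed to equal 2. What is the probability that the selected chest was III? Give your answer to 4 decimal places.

Likelihoods P(X=2 | ·): I: 0.0167361; II: 4.75538e-06; III: 0.00839581.
Posterior ∝ prior × likelihood. Numerator for III: 0.333333·0.00839581 = 0.0027986.
Normalizing constant: 0.5·0.0167361 + 0.166667·4.75538e-06 + 0.333333·0.00839581 = 0.0111674.
P(III | observation) = 0.0027986 / 0.0111674 = 0.250604.

0.2506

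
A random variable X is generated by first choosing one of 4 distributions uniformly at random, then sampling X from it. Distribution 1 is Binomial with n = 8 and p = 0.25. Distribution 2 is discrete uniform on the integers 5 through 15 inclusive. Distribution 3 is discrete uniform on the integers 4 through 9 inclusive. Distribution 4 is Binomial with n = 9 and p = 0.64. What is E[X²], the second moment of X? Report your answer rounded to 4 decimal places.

48.9795

For each component E[X²] = Var + (mean)², giving 1: 5.5; 2: 110; 3: 45.1667; 4: 35.2512.
Overall E[X²] = 0.25·5.5 + 0.25·110 + 0.25·45.1667 + 0.25·35.2512 = 48.9795.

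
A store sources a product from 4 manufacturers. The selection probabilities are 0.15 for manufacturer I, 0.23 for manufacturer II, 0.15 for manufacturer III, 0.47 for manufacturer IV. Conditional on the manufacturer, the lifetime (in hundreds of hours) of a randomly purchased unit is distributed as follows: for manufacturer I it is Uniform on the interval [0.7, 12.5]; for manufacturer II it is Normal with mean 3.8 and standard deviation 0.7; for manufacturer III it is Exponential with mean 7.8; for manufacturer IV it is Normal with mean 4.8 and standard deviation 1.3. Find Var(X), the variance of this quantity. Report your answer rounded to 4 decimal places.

Per component, I: μ=6.6, E[X²]=55.1633; II: μ=3.8, E[X²]=14.93; III: μ=7.8, E[X²]=121.68; IV: μ=4.8, E[X²]=24.73.
E[X] = 0.15·6.6 + 0.23·3.8 + 0.15·7.8 + 0.47·4.8 = 5.29.
E[X²] = 0.15·55.1633 + 0.23·14.93 + 0.15·121.68 + 0.47·24.73 = 41.5835.
Var(X) = E[X²] − (E[X])² = 41.5835 − 27.9841 = 13.5994.

13.5994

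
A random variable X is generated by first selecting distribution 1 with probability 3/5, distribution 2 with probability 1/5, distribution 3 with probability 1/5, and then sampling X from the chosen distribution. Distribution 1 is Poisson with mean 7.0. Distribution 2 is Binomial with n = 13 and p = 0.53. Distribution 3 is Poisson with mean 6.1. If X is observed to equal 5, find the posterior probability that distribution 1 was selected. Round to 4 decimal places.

Likelihoods P(X=5 | ·): 1: 0.127717; 2: 0.128157; 3: 0.15786.
Posterior ∝ prior × likelihood. Numerator for 1: 0.6·0.127717 = 0.07663.
Normalizing constant: 0.6·0.127717 + 0.2·0.128157 + 0.2·0.15786 = 0.133833.
P(1 | observation) = 0.07663 / 0.133833 = 0.572578.

0.5726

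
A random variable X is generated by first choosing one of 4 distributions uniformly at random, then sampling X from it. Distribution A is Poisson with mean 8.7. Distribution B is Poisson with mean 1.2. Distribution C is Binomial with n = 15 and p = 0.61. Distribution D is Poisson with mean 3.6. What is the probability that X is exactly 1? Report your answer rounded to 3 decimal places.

0.115

Conditional on each component, P(X = 1): A: 0.0014493; B: 0.361433; C: 1.72316e-05; D: 0.0983654.
By total probability, P(X = 1) = 0.25·0.0014493 + 0.25·0.361433 + 0.25·1.72316e-05 + 0.25·0.0983654 = 0.115316.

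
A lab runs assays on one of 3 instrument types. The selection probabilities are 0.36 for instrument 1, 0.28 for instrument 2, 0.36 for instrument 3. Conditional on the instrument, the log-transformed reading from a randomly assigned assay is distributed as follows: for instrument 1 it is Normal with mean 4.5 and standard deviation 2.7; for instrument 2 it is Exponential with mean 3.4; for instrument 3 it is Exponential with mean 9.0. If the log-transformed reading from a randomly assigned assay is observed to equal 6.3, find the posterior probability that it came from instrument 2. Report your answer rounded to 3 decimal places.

0.171

Likelihoods f(6.3 | ·): 1: 0.118314; 2: 0.0461104; 3: 0.0551761.
Posterior ∝ prior × likelihood. Numerator for 2: 0.28·0.0461104 = 0.0129109.
Normalizing constant: 0.36·0.118314 + 0.28·0.0461104 + 0.36·0.0551761 = 0.0753674.
P(2 | observation) = 0.0129109 / 0.0753674 = 0.171306.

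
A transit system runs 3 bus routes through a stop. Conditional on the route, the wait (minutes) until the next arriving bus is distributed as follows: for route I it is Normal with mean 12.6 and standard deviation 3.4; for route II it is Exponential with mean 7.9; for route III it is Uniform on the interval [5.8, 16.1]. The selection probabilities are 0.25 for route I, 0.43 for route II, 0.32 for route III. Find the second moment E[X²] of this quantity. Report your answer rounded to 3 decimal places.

For each component E[X²] = Var + (mean)², giving I: 170.32; II: 124.82; III: 128.743.
Overall E[X²] = 0.25·170.32 + 0.43·124.82 + 0.32·128.743 = 137.45.

137.450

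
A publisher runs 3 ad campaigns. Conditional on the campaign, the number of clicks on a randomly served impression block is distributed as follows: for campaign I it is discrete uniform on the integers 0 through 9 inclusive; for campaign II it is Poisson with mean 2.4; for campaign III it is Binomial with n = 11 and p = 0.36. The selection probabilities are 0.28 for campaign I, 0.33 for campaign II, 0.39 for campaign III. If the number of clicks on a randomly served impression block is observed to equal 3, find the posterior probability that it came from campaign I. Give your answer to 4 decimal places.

Likelihoods P(X=3 | ·): I: 0.1; II: 0.209014; III: 0.216686.
Posterior ∝ prior × likelihood. Numerator for I: 0.28·0.1 = 0.028.
Normalizing constant: 0.28·0.1 + 0.33·0.209014 + 0.39·0.216686 = 0.181482.
P(I | observation) = 0.028 / 0.181482 = 0.154285.

0.1543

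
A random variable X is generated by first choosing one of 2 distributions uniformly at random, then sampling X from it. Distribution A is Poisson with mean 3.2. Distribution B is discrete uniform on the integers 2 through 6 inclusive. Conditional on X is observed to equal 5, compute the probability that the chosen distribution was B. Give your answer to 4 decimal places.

Likelihoods P(X=5 | ·): A: 0.113979; B: 0.2.
Posterior ∝ prior × likelihood. Numerator for B: 0.5·0.2 = 0.1.
Normalizing constant: 0.5·0.113979 + 0.5·0.2 = 0.15699.
P(B | observation) = 0.1 / 0.15699 = 0.636984.

0.6370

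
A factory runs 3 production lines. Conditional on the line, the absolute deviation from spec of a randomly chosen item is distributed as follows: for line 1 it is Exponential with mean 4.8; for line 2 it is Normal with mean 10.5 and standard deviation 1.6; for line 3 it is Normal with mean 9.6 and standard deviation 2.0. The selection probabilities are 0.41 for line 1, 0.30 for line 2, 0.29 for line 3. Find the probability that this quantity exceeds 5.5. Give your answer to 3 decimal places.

Conditional on each line, P(X > 5.5): 1: 0.317959; 2: 0.999111; 3: 0.979818.
By total probability, P(X > 5.5) = 0.41·0.317959 + 0.3·0.999111 + 0.29·0.979818 = 0.714244.

0.714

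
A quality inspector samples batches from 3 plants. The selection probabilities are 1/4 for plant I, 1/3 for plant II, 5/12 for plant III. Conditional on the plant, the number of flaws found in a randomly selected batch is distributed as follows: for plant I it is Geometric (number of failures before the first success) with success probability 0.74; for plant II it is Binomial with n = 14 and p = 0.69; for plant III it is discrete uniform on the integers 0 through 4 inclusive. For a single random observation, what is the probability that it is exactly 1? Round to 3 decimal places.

0.131

Conditional on each plant, P(X = 1): I: 0.1924; II: 2.35873e-06; III: 0.2.
By total probability, P(X = 1) = 0.25·0.1924 + 0.333333·2.35873e-06 + 0.416667·0.2 = 0.131434.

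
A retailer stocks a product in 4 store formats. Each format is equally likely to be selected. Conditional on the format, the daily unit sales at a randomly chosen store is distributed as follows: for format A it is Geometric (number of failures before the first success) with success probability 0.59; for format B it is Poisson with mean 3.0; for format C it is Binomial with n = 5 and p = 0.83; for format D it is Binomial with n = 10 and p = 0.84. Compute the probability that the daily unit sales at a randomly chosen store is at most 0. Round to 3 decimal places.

Conditional on each format, P(X ≤ 0): A: 0.59; B: 0.0497871; C: 0.000141986; D: 1.09951e-08.
By total probability, P(X ≤ 0) = 0.25·0.59 + 0.25·0.0497871 + 0.25·0.000141986 + 0.25·1.09951e-08 = 0.159982.

0.160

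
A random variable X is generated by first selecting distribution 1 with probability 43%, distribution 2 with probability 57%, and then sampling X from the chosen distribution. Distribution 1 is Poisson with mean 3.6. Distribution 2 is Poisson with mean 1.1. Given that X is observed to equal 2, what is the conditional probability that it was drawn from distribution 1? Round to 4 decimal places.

0.3988

Likelihoods P(X=2 | ·): 1: 0.177058; 2: 0.201387.
Posterior ∝ prior × likelihood. Numerator for 1: 0.43·0.177058 = 0.0761348.
Normalizing constant: 0.43·0.177058 + 0.57·0.201387 = 0.190925.
P(1 | observation) = 0.0761348 / 0.190925 = 0.398767.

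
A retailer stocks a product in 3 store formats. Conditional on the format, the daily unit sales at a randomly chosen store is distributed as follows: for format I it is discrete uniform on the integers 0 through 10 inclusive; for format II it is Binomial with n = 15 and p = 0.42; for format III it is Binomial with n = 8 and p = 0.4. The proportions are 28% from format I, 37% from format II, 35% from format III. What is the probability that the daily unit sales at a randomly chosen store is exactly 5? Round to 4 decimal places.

0.1314

Conditional on each format, P(X = 5): I: 0.0909091; II: 0.169076; III: 0.123863.
By total probability, P(X = 5) = 0.28·0.0909091 + 0.37·0.169076 + 0.35·0.123863 = 0.131365.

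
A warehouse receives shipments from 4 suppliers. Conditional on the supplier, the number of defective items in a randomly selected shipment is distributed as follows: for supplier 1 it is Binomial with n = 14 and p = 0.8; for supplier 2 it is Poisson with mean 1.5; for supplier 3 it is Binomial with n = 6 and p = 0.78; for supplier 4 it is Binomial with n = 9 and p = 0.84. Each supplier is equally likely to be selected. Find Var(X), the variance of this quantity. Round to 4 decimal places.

Per component, 1: μ=11.2, E[X²]=127.68; 2: μ=1.5, E[X²]=3.75; 3: μ=4.68, E[X²]=22.932; 4: μ=7.56, E[X²]=58.3632.
E[X] = 0.25·11.2 + 0.25·1.5 + 0.25·4.68 + 0.25·7.56 = 6.235.
E[X²] = 0.25·127.68 + 0.25·3.75 + 0.25·22.932 + 0.25·58.3632 = 53.1813.
Var(X) = E[X²] − (E[X])² = 53.1813 − 38.8752 = 14.3061.

14.3061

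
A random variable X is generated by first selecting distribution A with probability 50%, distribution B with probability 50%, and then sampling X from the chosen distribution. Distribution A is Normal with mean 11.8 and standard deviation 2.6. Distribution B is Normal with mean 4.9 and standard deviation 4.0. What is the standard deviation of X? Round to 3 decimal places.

4.825

Per component, A: μ=11.8, E[X²]=146; B: μ=4.9, E[X²]=40.01.
E[X] = 0.5·11.8 + 0.5·4.9 = 8.35.
E[X²] = 0.5·146 + 0.5·40.01 = 93.005.
Var(X) = E[X²] − (E[X])² = 93.005 − 69.7225 = 23.2825.
SD(X) = √23.2825 = 4.82519.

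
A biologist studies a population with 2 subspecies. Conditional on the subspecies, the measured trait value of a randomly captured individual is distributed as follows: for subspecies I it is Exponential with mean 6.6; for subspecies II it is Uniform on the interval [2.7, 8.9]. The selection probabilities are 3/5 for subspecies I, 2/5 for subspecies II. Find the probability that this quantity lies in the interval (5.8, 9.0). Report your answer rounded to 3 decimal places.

0.296

Conditional on each subspecies, P(5.8 < X < 9.0): I: 0.159557; II: 0.5.
By total probability, P(5.8 < X < 9.0) = 0.6·0.159557 + 0.4·0.5 = 0.295734.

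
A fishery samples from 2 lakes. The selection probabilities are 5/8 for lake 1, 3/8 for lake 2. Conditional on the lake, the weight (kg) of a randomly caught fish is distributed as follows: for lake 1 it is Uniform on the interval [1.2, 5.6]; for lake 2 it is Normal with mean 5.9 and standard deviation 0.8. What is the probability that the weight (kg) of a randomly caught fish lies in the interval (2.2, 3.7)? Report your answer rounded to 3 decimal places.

Conditional on each lake, P(2.2 < X < 3.7): 1: 0.340909; 2: 0.00297789.
By total probability, P(2.2 < X < 3.7) = 0.625·0.340909 + 0.375·0.00297789 = 0.214185.

0.214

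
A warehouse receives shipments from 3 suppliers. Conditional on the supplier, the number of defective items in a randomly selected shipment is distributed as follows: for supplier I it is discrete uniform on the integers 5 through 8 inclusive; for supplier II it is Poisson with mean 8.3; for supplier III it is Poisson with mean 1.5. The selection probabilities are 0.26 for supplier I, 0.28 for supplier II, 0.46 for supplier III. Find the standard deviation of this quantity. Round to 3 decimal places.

3.538

Per component, I: μ=6.5, E[X²]=43.5; II: μ=8.3, E[X²]=77.19; III: μ=1.5, E[X²]=3.75.
E[X] = 0.26·6.5 + 0.28·8.3 + 0.46·1.5 = 4.704.
E[X²] = 0.26·43.5 + 0.28·77.19 + 0.46·3.75 = 34.6482.
Var(X) = E[X²] − (E[X])² = 34.6482 − 22.1276 = 12.5206.
SD(X) = √12.5206 = 3.53844.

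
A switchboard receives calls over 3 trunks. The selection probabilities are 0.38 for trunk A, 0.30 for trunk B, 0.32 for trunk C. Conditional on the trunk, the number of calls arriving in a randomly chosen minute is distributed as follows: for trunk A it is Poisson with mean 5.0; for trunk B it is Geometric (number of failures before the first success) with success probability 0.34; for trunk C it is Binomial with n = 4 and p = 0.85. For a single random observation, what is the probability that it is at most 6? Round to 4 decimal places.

Conditional on each trunk, P(X ≤ 6): A: 0.762183; B: 0.945448; C: 1.
By total probability, P(X ≤ 6) = 0.38·0.762183 + 0.3·0.945448 + 0.32·1 = 0.893264.

0.8933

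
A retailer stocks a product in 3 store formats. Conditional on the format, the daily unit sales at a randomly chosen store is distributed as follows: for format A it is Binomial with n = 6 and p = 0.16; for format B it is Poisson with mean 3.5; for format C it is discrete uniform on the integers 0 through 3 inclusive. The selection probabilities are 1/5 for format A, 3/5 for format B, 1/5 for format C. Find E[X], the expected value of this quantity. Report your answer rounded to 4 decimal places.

2.5920

Component means — A: 0.96; B: 3.5; C: 1.5.
E[X] = 0.2·0.96 + 0.6·3.5 + 0.2·1.5 = 2.592.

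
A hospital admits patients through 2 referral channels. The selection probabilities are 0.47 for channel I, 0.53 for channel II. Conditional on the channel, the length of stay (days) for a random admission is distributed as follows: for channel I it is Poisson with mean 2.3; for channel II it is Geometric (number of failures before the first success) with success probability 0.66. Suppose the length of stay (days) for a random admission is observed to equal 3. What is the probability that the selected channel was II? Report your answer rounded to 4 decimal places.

0.1258

Likelihoods P(X=3 | ·): I: 0.203308; II: 0.0259406.
Posterior ∝ prior × likelihood. Numerator for II: 0.53·0.0259406 = 0.0137485.
Normalizing constant: 0.47·0.203308 + 0.53·0.0259406 = 0.109303.
P(II | observation) = 0.0137485 / 0.109303 = 0.125783.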